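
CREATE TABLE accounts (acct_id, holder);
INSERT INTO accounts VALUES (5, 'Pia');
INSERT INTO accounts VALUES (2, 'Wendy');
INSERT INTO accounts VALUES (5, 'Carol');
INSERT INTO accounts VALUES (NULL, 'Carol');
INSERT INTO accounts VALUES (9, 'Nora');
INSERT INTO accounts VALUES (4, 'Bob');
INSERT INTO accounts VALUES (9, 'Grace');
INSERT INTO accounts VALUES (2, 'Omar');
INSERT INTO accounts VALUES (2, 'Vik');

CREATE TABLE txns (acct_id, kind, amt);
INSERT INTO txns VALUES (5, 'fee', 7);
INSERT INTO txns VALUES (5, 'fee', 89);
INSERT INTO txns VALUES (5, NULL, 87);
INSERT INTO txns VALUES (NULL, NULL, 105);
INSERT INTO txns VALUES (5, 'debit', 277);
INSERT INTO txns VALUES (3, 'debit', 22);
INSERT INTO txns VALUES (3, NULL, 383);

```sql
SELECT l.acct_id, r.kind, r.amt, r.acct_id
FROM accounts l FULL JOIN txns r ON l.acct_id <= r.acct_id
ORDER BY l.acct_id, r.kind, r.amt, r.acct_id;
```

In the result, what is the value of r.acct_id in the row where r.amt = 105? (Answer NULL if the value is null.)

NULL

FULL OUTER JOIN keeps every row from both sides; unmatched rows get NULL for the other side's columns.
Matching on l.acct_id <= r.acct_id. A NULL in a compared column never satisfies the condition.
- l (acct_id=5) pairs with 4 row(s) of r.
- l (acct_id=2) pairs with 6 row(s) of r.
- l (acct_id=5) pairs with 4 row(s) of r.
- l (acct_id=NULL) has no partner → padded with NULL.
- l (acct_id=9) has no partner → padded with NULL.
- l (acct_id=4) pairs with 4 row(s) of r.
- l (acct_id=9) has no partner → padded with NULL.
- l (acct_id=2) pairs with 6 row(s) of r.
- l (acct_id=2) pairs with 6 row(s) of r.
- 1 r row(s) had no l match → kept, l columns NULL.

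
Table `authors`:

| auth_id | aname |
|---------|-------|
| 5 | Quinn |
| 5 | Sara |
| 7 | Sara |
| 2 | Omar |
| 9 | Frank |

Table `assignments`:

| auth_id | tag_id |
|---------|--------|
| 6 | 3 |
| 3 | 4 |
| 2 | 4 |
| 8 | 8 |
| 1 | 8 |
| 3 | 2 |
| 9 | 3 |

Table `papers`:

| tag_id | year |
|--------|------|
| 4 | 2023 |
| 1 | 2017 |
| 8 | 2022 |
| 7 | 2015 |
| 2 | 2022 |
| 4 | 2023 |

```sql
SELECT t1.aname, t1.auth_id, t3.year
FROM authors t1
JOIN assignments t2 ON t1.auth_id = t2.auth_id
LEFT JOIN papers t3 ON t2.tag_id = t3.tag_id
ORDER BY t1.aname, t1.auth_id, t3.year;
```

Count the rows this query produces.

3

Evaluate left to right. First `authors t1 INNER JOIN assignments t2` on auth_id: 2 row(s).
Then LEFT JOIN `papers t3` on tag_id: each of those 2 rows is kept; rows whose t2.tag_id has no match in t3 get NULL for t3's columns.
Result: 3 row(s).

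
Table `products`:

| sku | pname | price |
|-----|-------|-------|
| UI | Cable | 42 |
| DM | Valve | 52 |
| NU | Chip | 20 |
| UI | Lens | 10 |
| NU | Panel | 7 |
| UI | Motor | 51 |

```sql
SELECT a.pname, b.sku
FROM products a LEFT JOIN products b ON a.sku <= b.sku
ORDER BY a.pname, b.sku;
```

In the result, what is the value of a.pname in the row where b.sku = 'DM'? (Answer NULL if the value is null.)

LEFT JOIN keeps every row from `products a`; unmatched rows get NULL for `products b`'s columns.
Matching on a.sku <= b.sku.
- a[0] sku=UI → 3 match(es) in b → 3 row(s).
- a[1] sku=DM → 6 match(es) in b → 6 row(s).
- a[2] sku=NU → 5 match(es) in b → 5 row(s).
- a[3] sku=UI → 3 match(es) in b → 3 row(s).
- a[4] sku=NU → 5 match(es) in b → 5 row(s).
- a[5] sku=UI → 3 match(es) in b → 3 row(s).

Valve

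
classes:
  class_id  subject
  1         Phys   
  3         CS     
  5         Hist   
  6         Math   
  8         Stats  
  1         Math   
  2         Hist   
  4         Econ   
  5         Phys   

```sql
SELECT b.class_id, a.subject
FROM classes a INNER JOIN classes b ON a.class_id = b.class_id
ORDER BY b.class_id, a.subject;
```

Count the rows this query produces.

13

INNER JOIN keeps only pairs where the ON condition holds.
Matching on a.class_id = b.class_id.
Matched pairs: 13.
Total: 13 rows.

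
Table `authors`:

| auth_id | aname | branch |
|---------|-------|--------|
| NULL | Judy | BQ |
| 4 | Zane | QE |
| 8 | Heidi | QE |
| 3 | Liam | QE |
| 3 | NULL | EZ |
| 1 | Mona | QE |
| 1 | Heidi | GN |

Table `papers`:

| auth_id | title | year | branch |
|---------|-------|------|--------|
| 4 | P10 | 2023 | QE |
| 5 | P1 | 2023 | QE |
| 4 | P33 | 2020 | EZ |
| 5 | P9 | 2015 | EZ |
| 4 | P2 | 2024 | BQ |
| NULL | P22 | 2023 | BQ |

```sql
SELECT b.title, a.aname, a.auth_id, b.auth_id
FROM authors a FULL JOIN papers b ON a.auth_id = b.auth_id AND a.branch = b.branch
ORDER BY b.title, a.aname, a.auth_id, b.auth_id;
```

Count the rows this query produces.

FULL OUTER JOIN keeps every row from both sides; unmatched rows get NULL for the other side's columns.
Matching on a.auth_id = b.auth_id AND a.branch = b.branch. A NULL in a compared column never satisfies the condition.
- a row (auth_id=NULL, branch=BQ): no match → kept, b columns NULL.
- a row (auth_id=4, branch=QE): matches 1 b row(s) → 1 output row(s).
- a row (auth_id=8, branch=QE): no match → kept, b columns NULL.
- a row (auth_id=3, branch=QE): no match → kept, b columns NULL.
- a row (auth_id=3, branch=EZ): no match → kept, b columns NULL.
- a row (auth_id=1, branch=QE): no match → kept, b columns NULL.
- a row (auth_id=1, branch=GN): no match → kept, b columns NULL.
- plus 5 unmatched b row(s), each kept with NULL a columns.
Total: 1 matched + 11 padded = 12 rows.

12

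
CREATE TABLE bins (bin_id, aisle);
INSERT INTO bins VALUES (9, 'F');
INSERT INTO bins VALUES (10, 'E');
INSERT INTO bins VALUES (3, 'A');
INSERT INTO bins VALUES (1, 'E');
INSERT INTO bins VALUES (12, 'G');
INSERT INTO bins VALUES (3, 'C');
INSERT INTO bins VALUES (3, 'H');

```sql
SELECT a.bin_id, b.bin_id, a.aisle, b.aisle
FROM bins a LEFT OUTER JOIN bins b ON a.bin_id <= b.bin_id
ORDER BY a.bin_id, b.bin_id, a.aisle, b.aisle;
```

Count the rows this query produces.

LEFT JOIN keeps every row from `bins a`; unmatched rows get NULL for `bins b`'s columns.
Matching on a.bin_id <= b.bin_id.
Matched pairs: 31; unmatched a rows kept: 0.
Total: 31 rows.

31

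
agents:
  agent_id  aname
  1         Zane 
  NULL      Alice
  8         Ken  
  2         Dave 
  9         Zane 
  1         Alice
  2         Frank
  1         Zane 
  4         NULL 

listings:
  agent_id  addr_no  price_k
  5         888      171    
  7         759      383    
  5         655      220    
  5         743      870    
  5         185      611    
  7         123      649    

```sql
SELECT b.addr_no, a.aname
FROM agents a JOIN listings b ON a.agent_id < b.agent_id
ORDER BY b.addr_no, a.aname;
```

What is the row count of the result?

INNER JOIN keeps only pairs where the ON condition holds.
Matching on a.agent_id < b.agent_id. A NULL in a compared column never satisfies the condition.
Matched pairs: 36.
Total: 36 rows.

36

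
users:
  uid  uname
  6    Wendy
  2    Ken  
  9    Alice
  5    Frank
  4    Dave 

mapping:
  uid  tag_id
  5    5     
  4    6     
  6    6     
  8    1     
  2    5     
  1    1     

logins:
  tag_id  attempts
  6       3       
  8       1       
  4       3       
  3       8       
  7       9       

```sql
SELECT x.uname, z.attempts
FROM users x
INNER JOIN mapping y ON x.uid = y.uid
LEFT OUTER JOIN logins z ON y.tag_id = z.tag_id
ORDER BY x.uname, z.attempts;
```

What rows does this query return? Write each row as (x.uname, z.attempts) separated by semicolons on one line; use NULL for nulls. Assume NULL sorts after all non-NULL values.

(Dave, 3); (Frank, NULL); (Ken, NULL); (Wendy, 3)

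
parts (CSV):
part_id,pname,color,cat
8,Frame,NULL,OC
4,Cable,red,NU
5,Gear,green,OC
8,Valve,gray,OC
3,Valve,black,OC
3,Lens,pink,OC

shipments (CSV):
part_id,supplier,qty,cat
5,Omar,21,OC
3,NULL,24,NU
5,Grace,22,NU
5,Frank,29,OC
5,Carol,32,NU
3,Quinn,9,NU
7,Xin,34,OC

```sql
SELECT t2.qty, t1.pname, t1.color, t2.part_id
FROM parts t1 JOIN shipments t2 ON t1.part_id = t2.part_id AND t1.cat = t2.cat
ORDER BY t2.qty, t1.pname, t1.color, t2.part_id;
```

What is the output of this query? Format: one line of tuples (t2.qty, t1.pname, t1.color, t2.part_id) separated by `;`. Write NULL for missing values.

(21, Gear, green, 5); (29, Gear, green, 5)

INNER JOIN keeps only pairs where the ON condition holds.
Matching on t1.part_id = t2.part_id AND t1.cat = t2.cat.
Matched pairs: 2.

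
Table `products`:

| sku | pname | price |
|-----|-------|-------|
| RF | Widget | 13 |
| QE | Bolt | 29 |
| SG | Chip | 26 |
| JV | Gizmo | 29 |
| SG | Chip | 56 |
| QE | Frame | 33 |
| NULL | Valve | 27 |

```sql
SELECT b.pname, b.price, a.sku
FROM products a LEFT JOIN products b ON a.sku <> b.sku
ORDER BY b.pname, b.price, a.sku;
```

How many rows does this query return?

27

LEFT JOIN keeps every row from `products a`; unmatched rows get NULL for `products b`'s columns.
Matching on a.sku <> b.sku. A NULL in a compared column never satisfies the condition.
- a row (sku=RF): matches 5 b row(s) → 5 output row(s).
- a row (sku=QE): matches 4 b row(s) → 4 output row(s).
- a row (sku=SG): matches 4 b row(s) → 4 output row(s).
- a row (sku=JV): matches 5 b row(s) → 5 output row(s).
- a row (sku=SG): matches 4 b row(s) → 4 output row(s).
- a row (sku=QE): matches 4 b row(s) → 4 output row(s).
- a row (sku=NULL): no match → kept, b columns NULL.
Total: 26 matched + 1 padded = 27 rows.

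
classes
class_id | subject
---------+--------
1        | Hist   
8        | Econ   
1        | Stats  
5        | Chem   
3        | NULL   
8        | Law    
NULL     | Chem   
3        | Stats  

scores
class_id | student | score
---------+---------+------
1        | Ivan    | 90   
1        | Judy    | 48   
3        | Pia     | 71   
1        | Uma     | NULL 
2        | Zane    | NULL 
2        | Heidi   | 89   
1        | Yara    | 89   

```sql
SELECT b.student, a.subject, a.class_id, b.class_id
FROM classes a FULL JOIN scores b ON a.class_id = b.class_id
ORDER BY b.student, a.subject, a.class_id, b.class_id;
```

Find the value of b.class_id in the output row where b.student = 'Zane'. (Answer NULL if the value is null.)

2

FULL OUTER JOIN keeps every row from both sides; unmatched rows get NULL for the other side's columns.
Matching on a.class_id = b.class_id. A NULL in a compared column never satisfies the condition.
- a (class_id=1) pairs with 4 row(s) of b.
- a (class_id=8) has no partner → padded with NULL.
- a (class_id=1) pairs with 4 row(s) of b.
- a (class_id=5) has no partner → padded with NULL.
- a (class_id=3) pairs with 1 row(s) of b.
- a (class_id=8) has no partner → padded with NULL.
- a (class_id=NULL) has no partner → padded with NULL.
- a (class_id=3) pairs with 1 row(s) of b.
- 2 row(s) from b found no a partner → padded with NULL.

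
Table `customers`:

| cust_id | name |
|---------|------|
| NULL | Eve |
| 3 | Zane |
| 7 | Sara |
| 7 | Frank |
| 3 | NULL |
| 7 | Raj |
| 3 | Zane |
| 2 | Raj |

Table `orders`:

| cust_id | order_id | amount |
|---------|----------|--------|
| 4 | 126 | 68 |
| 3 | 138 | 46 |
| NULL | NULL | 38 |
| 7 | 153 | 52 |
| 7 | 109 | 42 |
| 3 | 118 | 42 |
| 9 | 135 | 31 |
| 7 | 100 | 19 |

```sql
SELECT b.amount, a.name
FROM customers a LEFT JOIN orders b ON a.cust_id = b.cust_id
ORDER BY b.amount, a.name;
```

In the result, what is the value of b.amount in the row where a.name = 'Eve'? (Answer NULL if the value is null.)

NULL

LEFT JOIN keeps every row from `customers`; unmatched rows get NULL for `orders`'s columns.
Matching on a.cust_id = b.cust_id. A NULL in a compared column never satisfies the condition.
Matched pairs: 15; unmatched a rows kept: 2.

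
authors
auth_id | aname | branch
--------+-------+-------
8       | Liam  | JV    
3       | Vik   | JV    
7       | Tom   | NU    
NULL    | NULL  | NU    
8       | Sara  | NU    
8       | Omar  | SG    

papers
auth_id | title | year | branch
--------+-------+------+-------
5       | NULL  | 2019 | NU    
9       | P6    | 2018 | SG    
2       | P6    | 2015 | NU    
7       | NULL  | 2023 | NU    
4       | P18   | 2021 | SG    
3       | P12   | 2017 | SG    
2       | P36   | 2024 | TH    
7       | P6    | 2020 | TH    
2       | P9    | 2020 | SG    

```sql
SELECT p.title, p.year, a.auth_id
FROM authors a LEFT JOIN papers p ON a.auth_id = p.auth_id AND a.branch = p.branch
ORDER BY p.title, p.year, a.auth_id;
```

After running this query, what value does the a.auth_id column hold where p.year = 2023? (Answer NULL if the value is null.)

7

LEFT JOIN keeps every row from `authors`; unmatched rows get NULL for `papers`'s columns.
Matching on a.auth_id = p.auth_id AND a.branch = p.branch. A NULL in a compared column never satisfies the condition.
- a (auth_id=8, branch=JV) has no partner → padded with NULL.
- a (auth_id=3, branch=JV) has no partner → padded with NULL.
- a (auth_id=7, branch=NU) pairs with 1 row(s) of p.
- a (auth_id=NULL, branch=NU) has no partner → padded with NULL.
- a (auth_id=8, branch=NU) has no partner → padded with NULL.
- a (auth_id=8, branch=SG) has no partner → padded with NULL.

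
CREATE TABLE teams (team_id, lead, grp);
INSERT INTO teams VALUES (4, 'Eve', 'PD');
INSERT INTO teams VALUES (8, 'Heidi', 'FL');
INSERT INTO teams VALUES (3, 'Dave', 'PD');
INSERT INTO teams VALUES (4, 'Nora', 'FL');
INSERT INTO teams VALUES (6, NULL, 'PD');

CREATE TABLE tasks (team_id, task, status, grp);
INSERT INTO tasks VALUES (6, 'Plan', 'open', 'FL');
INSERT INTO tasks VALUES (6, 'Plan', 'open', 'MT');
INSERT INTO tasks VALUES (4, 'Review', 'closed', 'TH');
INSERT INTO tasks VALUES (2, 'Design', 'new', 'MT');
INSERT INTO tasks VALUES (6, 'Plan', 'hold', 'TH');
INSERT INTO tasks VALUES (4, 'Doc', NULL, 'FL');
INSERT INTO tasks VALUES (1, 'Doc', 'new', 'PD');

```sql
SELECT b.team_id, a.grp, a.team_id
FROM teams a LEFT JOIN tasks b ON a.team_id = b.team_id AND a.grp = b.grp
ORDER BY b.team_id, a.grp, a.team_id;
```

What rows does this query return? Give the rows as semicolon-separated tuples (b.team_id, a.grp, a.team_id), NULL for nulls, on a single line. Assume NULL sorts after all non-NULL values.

(4, FL, 4); (NULL, FL, 8); (NULL, PD, 3); (NULL, PD, 4); (NULL, PD, 6)

LEFT JOIN keeps every row from `teams`; unmatched rows get NULL for `tasks`'s columns.
Matching on a.team_id = b.team_id AND a.grp = b.grp.
- a (team_id=4, grp=PD) has no partner → padded with NULL.
- a (team_id=8, grp=FL) has no partner → padded with NULL.
- a (team_id=3, grp=PD) has no partner → padded with NULL.
- a (team_id=4, grp=FL) pairs with 1 row(s) of b.
- a (team_id=6, grp=PD) has no partner → padded with NULL.
After projecting and ordering:
b.team_id | a.grp | a.team_id
4 | FL | 4
NULL | FL | 8
NULL | PD | 3
NULL | PD | 4
NULL | PD | 6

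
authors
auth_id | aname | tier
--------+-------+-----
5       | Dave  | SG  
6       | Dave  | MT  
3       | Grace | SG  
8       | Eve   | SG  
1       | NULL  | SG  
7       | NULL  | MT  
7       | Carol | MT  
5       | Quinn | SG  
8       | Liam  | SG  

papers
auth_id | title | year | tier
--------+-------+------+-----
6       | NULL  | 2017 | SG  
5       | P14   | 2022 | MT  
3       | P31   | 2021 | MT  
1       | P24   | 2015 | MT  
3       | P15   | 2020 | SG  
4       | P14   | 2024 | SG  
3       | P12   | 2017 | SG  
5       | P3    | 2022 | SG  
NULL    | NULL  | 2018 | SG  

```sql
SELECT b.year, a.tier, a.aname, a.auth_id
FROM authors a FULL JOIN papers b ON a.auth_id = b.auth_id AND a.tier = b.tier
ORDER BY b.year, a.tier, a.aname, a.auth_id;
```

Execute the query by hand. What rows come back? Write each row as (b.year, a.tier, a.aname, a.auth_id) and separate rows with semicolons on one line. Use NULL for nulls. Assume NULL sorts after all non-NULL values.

(2015, NULL, NULL, NULL); (2017, SG, Grace, 3); (2017, NULL, NULL, NULL); (2018, NULL, NULL, NULL); (2020, SG, Grace, 3); (2021, NULL, NULL, NULL); (2022, SG, Dave, 5); (2022, SG, Quinn, 5); (2022, NULL, NULL, NULL); (2024, NULL, NULL, NULL); (NULL, MT, Carol, 7); (NULL, MT, Dave, 6); (NULL, MT, NULL, 7); (NULL, SG, Eve, 8); (NULL, SG, Liam, 8); (NULL, SG, NULL, 1)

FULL OUTER JOIN keeps every row from both sides; unmatched rows get NULL for the other side's columns.
Matching on a.auth_id = b.auth_id AND a.tier = b.tier. A NULL in a compared column never satisfies the condition.
- a row (auth_id=5, tier=SG): matches 1 b row(s) → 1 output row(s).
- a row (auth_id=6, tier=MT): no match → kept, b columns NULL.
- a row (auth_id=3, tier=SG): matches 2 b row(s) → 2 output row(s).
- a row (auth_id=8, tier=SG): no match → kept, b columns NULL.
- a row (auth_id=1, tier=SG): no match → kept, b columns NULL.
- a row (auth_id=7, tier=MT): no match → kept, b columns NULL.
- a row (auth_id=7, tier=MT): no match → kept, b columns NULL.
- a row (auth_id=5, tier=SG): matches 1 b row(s) → 1 output row(s).
- a row (auth_id=8, tier=SG): no match → kept, b columns NULL.
- 6 row(s) from b found no a partner → padded with NULL.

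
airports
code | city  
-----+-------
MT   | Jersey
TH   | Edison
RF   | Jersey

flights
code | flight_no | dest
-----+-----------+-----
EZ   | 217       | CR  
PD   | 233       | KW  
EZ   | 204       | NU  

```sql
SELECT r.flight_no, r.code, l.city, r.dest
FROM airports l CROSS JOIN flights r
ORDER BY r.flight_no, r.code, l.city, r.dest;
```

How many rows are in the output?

9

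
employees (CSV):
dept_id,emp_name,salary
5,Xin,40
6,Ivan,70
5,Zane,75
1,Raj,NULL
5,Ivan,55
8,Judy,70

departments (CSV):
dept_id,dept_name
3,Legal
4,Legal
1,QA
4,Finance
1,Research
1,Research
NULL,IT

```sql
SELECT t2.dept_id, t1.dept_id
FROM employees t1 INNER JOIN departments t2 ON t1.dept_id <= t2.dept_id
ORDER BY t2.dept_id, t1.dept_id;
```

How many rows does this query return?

6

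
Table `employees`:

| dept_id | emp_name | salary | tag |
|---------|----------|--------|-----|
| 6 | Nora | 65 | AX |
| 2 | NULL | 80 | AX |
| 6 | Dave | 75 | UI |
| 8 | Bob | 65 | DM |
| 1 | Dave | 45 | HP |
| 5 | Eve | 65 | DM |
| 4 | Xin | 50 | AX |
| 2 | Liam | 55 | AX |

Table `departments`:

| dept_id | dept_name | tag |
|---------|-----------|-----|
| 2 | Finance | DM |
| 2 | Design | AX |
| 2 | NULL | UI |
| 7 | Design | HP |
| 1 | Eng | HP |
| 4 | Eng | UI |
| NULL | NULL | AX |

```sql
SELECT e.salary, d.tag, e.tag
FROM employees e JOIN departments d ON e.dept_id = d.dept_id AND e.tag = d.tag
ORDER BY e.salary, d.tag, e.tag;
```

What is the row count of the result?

3

INNER JOIN keeps only pairs where the ON condition holds.
Matching on e.dept_id = d.dept_id AND e.tag = d.tag. A NULL in a compared column never satisfies the condition.
Matched pairs: 3.
Total: 3 rows.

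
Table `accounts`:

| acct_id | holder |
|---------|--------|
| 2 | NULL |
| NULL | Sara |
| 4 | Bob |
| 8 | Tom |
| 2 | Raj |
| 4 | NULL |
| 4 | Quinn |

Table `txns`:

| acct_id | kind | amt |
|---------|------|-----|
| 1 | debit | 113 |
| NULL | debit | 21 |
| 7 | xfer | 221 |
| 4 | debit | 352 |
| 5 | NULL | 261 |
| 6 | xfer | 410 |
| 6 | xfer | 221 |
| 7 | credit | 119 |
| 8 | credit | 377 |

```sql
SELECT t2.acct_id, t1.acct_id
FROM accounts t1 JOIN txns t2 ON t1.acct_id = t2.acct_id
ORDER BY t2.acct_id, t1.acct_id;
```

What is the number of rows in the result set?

4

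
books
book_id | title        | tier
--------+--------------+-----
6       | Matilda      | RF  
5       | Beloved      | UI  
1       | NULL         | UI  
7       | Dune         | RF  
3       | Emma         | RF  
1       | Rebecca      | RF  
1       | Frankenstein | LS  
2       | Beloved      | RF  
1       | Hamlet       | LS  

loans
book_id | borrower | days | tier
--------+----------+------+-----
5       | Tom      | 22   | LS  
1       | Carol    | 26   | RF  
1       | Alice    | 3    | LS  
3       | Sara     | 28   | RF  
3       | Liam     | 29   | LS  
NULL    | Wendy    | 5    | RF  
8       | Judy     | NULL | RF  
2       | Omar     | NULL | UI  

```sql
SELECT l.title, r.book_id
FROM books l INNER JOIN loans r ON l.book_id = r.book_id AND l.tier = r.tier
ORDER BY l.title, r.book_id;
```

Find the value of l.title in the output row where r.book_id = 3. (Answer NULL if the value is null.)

Emma

INNER JOIN keeps only pairs where the ON condition holds.
Matching on l.book_id = r.book_id AND l.tier = r.tier. A NULL in a compared column never satisfies the condition.
- l (book_id=6, tier=RF) has no partner → excluded.
- l (book_id=5, tier=UI) has no partner → excluded.
- l (book_id=1, tier=UI) has no partner → excluded.
- l (book_id=7, tier=RF) has no partner → excluded.
- l (book_id=3, tier=RF) pairs with 1 row(s) of r.
- l (book_id=1, tier=RF) pairs with 1 row(s) of r.
- l (book_id=1, tier=LS) pairs with 1 row(s) of r.
- l (book_id=2, tier=RF) has no partner → excluded.
- l (book_id=1, tier=LS) pairs with 1 row(s) of r.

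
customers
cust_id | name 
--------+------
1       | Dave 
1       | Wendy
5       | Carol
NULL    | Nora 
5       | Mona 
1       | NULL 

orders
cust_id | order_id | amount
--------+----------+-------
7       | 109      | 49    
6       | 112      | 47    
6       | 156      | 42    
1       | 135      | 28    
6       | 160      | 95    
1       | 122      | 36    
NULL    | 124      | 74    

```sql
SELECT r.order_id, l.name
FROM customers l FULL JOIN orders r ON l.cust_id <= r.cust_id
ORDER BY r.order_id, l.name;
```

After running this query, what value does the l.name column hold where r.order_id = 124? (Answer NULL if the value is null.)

NULL

FULL OUTER JOIN keeps every row from both sides; unmatched rows get NULL for the other side's columns.
Matching on l.cust_id <= r.cust_id. A NULL in a compared column never satisfies the condition.
Matched pairs: 26; unmatched l rows kept: 1; unmatched r rows kept: 1.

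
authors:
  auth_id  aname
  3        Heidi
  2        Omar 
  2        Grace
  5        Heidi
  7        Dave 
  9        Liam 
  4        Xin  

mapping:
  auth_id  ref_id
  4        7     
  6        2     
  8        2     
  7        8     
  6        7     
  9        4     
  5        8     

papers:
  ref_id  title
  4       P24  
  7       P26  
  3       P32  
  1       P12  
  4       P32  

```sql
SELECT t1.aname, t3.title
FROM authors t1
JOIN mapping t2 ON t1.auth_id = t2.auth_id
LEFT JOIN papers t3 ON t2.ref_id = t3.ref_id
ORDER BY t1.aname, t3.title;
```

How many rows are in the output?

5

Joins associate left-to-right: authors INNER JOIN mapping on auth_id gives 4 intermediate row(s).
Then LEFT JOIN `papers t3` on ref_id: each of those 4 rows is kept; rows whose t2.ref_id has no match in t3 get NULL for t3's columns.
Result: 5 row(s).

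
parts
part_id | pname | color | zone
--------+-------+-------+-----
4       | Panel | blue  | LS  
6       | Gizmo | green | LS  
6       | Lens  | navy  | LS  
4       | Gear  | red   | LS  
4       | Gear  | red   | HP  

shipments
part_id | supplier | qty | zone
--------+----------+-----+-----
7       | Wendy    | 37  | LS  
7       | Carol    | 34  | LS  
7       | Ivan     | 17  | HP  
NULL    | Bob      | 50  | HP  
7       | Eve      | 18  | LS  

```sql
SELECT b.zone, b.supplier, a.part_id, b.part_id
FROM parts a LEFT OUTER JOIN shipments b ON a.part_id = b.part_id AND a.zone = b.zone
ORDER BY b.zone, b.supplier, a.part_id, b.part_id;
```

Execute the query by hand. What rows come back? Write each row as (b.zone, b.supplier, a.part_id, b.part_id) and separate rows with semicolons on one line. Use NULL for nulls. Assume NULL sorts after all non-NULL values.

(NULL, NULL, 4, NULL); (NULL, NULL, 4, NULL); (NULL, NULL, 4, NULL); (NULL, NULL, 6, NULL); (NULL, NULL, 6, NULL)

LEFT JOIN keeps every row from `parts`; unmatched rows get NULL for `shipments`'s columns.
Matching on a.part_id = b.part_id AND a.zone = b.zone. A NULL in a compared column never satisfies the condition.
Matched pairs: 0; unmatched a rows kept: 5.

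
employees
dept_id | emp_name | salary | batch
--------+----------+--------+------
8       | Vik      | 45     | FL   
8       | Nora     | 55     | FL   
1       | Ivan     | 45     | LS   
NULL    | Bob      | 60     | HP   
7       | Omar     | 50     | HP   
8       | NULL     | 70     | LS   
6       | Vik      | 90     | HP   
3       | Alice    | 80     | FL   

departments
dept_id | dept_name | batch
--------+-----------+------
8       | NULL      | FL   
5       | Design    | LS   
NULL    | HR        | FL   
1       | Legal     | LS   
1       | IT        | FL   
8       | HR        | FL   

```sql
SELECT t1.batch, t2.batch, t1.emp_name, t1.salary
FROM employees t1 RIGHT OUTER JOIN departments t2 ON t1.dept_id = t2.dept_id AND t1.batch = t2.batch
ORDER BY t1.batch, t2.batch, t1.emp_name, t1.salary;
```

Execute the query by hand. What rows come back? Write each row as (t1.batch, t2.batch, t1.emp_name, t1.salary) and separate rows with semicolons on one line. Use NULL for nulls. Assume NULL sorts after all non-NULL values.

(FL, FL, Nora, 55); (FL, FL, Nora, 55); (FL, FL, Vik, 45); (FL, FL, Vik, 45); (LS, LS, Ivan, 45); (NULL, FL, NULL, NULL); (NULL, FL, NULL, NULL); (NULL, LS, NULL, NULL)

RIGHT JOIN keeps every row from `departments`; unmatched rows get NULL for `employees`'s columns.
Matching on t1.dept_id = t2.dept_id AND t1.batch = t2.batch. A NULL in a compared column never satisfies the condition.
- dept_id=8, batch=FL: 2 matching t2 row(s), so 2 row(s) emitted.
- dept_id=8, batch=FL: 2 matching t2 row(s), so 2 row(s) emitted.
- dept_id=1, batch=LS: 1 matching t2 row(s), so 1 row(s) emitted.
- dept_id=NULL, batch=HP: no matching t2 row.
- dept_id=7, batch=HP: no matching t2 row.
- dept_id=8, batch=LS: no matching t2 row.
- dept_id=6, batch=HP: no matching t2 row.
- dept_id=3, batch=FL: no matching t2 row.
- 3 t2 row(s) had no t1 match → kept, t1 columns NULL.
After projecting and ordering:
t1.batch | t2.batch | t1.emp_name | t1.salary
FL | FL | Nora | 55
FL | FL | Nora | 55
FL | FL | Vik | 45
FL | FL | Vik | 45
LS | LS | Ivan | 45
NULL | FL | NULL | NULL
NULL | FL | NULL | NULL
NULL | LS | NULL | NULL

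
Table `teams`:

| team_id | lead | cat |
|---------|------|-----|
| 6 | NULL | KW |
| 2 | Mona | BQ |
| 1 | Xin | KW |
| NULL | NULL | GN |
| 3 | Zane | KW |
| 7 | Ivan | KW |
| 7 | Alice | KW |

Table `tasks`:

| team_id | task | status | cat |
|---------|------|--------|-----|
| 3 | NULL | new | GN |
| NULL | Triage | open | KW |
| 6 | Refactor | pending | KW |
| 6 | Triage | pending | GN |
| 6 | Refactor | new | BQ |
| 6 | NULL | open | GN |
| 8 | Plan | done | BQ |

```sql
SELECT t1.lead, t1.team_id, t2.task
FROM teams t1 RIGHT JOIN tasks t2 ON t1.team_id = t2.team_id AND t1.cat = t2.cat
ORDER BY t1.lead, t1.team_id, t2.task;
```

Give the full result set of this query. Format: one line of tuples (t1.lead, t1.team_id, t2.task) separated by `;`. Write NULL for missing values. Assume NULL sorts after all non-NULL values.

(NULL, 6, Refactor); (NULL, NULL, Plan); (NULL, NULL, Refactor); (NULL, NULL, Triage); (NULL, NULL, Triage); (NULL, NULL, NULL); (NULL, NULL, NULL)

RIGHT JOIN keeps every row from `tasks`; unmatched rows get NULL for `teams`'s columns.
Matching on t1.team_id = t2.team_id AND t1.cat = t2.cat. A NULL in a compared column never satisfies the condition.
Matched pairs: 1; unmatched t2 rows kept: 6.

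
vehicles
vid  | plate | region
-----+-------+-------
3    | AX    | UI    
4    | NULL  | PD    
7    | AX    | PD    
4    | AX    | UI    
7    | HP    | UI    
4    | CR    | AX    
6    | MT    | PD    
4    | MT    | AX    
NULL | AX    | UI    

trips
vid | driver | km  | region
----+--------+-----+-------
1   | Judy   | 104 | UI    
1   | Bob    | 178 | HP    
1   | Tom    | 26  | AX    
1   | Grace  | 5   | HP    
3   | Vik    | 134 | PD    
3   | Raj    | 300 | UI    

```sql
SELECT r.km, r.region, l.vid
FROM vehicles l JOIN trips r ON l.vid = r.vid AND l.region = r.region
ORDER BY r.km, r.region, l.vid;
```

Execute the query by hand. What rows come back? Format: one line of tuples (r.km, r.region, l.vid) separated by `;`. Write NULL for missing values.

(300, UI, 3)

INNER JOIN keeps only pairs where the ON condition holds.
Matching on l.vid = r.vid AND l.region = r.region. A NULL in a compared column never satisfies the condition.
Matched pairs: 1.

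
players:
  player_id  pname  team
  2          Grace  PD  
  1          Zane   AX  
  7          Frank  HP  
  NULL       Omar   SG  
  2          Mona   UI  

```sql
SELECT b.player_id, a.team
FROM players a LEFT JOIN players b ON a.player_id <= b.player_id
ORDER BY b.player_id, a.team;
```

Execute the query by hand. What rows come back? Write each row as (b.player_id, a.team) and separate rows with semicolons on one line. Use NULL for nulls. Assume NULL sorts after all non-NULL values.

LEFT JOIN keeps every row from `players a`; unmatched rows get NULL for `players b`'s columns.
Matching on a.player_id <= b.player_id. A NULL in a compared column never satisfies the condition.
- a (player_id=2) pairs with 3 row(s) of b.
- a (player_id=1) pairs with 4 row(s) of b.
- a (player_id=7) pairs with 1 row(s) of b.
- a (player_id=NULL) has no partner → padded with NULL.
- a (player_id=2) pairs with 3 row(s) of b.

(1, AX); (2, AX); (2, AX); (2, PD); (2, PD); (2, UI); (2, UI); (7, AX); (7, HP); (7, PD); (7, UI); (NULL, SG)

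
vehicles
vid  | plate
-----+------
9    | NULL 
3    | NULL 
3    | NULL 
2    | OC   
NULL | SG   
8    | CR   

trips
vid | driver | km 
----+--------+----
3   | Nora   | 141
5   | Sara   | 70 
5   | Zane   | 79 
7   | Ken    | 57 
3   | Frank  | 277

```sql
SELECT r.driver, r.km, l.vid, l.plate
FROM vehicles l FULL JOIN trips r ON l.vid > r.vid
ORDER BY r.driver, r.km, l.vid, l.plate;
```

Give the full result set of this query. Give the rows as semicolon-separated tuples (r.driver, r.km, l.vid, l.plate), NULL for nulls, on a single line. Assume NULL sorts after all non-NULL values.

(Frank, 277, 8, CR); (Frank, 277, 9, NULL); (Ken, 57, 8, CR); (Ken, 57, 9, NULL); (Nora, 141, 8, CR); (Nora, 141, 9, NULL); (Sara, 70, 8, CR); (Sara, 70, 9, NULL); (Zane, 79, 8, CR); (Zane, 79, 9, NULL); (NULL, NULL, 2, OC); (NULL, NULL, 3, NULL); (NULL, NULL, 3, NULL); (NULL, NULL, NULL, SG)

FULL OUTER JOIN keeps every row from both sides; unmatched rows get NULL for the other side's columns.
Matching on l.vid > r.vid. A NULL in a compared column never satisfies the condition.
- vid=9: 5 matching r row(s), so 5 row(s) emitted.
- vid=3: no r row matches, row kept with r columns NULL.
- vid=3: no r row matches, row kept with r columns NULL.
- vid=2: no r row matches, row kept with r columns NULL.
- vid=NULL: no r row matches, row kept with r columns NULL.
- vid=8: 5 matching r row(s), so 5 row(s) emitted.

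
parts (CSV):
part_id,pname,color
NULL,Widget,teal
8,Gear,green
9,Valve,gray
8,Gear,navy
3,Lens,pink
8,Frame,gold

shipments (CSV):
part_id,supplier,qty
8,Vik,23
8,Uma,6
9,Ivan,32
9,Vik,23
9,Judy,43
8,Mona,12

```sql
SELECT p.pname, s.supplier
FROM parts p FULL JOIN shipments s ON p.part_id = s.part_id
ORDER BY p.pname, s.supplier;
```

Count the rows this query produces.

14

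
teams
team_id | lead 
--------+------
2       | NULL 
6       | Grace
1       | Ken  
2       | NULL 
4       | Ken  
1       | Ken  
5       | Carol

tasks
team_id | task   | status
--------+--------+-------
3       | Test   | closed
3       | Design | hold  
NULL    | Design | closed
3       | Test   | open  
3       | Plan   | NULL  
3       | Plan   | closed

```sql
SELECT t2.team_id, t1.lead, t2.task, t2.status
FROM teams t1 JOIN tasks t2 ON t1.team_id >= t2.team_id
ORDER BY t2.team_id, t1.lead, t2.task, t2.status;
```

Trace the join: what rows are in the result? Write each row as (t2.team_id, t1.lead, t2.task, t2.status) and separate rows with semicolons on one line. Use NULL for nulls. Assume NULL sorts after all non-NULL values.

INNER JOIN keeps only pairs where the ON condition holds.
Matching on t1.team_id >= t2.team_id. A NULL in a compared column never satisfies the condition.
- t1 (team_id=2) has no partner → excluded.
- t1 (team_id=6) pairs with 5 row(s) of t2.
- t1 (team_id=1) has no partner → excluded.
- t1 (team_id=2) has no partner → excluded.
- t1 (team_id=4) pairs with 5 row(s) of t2.
- t1 (team_id=1) has no partner → excluded.
- t1 (team_id=5) pairs with 5 row(s) of t2.

(3, Carol, Design, hold); (3, Carol, Plan, closed); (3, Carol, Plan, NULL); (3, Carol, Test, closed); (3, Carol, Test, open); (3, Grace, Design, hold); (3, Grace, Plan, closed); (3, Grace, Plan, NULL); (3, Grace, Test, closed); (3, Grace, Test, open); (3, Ken, Design, hold); (3, Ken, Plan, closed); (3, Ken, Plan, NULL); (3, Ken, Test, closed); (3, Ken, Test, open)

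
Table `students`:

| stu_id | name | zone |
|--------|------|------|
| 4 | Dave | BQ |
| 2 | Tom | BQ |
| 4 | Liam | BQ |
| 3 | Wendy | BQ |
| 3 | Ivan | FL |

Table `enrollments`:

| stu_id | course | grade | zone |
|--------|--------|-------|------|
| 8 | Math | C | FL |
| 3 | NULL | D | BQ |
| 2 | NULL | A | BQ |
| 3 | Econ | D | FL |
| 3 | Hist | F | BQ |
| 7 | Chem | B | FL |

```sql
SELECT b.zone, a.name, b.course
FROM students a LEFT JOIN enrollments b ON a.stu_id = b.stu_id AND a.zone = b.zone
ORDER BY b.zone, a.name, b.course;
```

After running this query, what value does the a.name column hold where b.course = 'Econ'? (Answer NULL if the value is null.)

Ivan

LEFT JOIN keeps every row from `students`; unmatched rows get NULL for `enrollments`'s columns.
Matching on a.stu_id = b.stu_id AND a.zone = b.zone.
Matched pairs: 4; unmatched a rows kept: 2.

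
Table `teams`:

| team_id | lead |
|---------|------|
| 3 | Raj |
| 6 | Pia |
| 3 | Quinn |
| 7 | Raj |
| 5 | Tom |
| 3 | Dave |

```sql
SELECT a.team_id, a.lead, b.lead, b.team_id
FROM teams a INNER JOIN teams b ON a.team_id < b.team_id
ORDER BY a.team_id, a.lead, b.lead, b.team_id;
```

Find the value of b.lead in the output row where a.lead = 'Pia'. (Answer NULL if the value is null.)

INNER JOIN keeps only pairs where the ON condition holds.
Matching on a.team_id < b.team_id.
- team_id=3: 3 matching b row(s), so 3 row(s) emitted.
- team_id=6: 1 matching b row(s), so 1 row(s) emitted.
- team_id=3: 3 matching b row(s), so 3 row(s) emitted.
- team_id=7: no matching b row, dropped.
- team_id=5: 2 matching b row(s), so 2 row(s) emitted.
- team_id=3: 3 matching b row(s), so 3 row(s) emitted.

Raj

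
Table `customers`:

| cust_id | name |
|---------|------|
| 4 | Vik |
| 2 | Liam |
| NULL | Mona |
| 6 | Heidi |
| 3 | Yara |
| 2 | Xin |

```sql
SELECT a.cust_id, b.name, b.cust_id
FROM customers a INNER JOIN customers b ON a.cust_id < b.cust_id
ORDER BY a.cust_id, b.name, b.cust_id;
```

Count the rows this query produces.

9

INNER JOIN keeps only pairs where the ON condition holds.
Matching on a.cust_id < b.cust_id. A NULL in a compared column never satisfies the condition.
Matched pairs: 9.
Total: 9 rows.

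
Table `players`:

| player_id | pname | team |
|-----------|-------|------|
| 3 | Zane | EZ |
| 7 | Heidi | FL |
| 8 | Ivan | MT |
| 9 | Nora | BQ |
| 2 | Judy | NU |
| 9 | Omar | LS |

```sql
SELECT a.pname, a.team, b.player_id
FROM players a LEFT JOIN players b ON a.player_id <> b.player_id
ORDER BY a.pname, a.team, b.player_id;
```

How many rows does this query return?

28

LEFT JOIN keeps every row from `players a`; unmatched rows get NULL for `players b`'s columns.
Matching on a.player_id <> b.player_id.
- a (player_id=3) pairs with 5 row(s) of b.
- a (player_id=7) pairs with 5 row(s) of b.
- a (player_id=8) pairs with 5 row(s) of b.
- a (player_id=9) pairs with 4 row(s) of b.
- a (player_id=2) pairs with 5 row(s) of b.
- a (player_id=9) pairs with 4 row(s) of b.
Total: 28 rows.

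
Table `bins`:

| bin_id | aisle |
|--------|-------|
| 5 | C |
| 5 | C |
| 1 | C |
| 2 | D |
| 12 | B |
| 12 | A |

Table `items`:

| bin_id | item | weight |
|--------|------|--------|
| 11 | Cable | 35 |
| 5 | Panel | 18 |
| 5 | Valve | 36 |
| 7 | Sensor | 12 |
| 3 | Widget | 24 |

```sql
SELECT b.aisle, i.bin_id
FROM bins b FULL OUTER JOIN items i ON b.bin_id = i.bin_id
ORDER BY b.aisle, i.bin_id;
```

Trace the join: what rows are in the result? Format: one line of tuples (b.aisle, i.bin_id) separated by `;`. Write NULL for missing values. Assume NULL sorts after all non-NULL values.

FULL OUTER JOIN keeps every row from both sides; unmatched rows get NULL for the other side's columns.
Matching on b.bin_id = i.bin_id.
- b (bin_id=5) pairs with 2 row(s) of i.
- b (bin_id=5) pairs with 2 row(s) of i.
- b (bin_id=1) has no partner → padded with NULL.
- b (bin_id=2) has no partner → padded with NULL.
- b (bin_id=12) has no partner → padded with NULL.
- b (bin_id=12) has no partner → padded with NULL.
- plus 3 unmatched i row(s), each kept with NULL b columns.

(A, NULL); (B, NULL); (C, 5); (C, 5); (C, 5); (C, 5); (C, NULL); (D, NULL); (NULL, 3); (NULL, 7); (NULL, 11)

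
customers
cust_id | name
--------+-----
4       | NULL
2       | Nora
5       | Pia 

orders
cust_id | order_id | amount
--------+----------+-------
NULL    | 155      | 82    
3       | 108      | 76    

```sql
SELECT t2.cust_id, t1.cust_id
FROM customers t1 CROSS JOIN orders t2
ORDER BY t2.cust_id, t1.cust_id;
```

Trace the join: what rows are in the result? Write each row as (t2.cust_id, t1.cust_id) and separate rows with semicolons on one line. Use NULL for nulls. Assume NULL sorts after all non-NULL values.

(3, 2); (3, 4); (3, 5); (NULL, 2); (NULL, 4); (NULL, 5)

CROSS JOIN pairs every row of `customers` with every row of `orders`: 3 × 2 = 6 rows.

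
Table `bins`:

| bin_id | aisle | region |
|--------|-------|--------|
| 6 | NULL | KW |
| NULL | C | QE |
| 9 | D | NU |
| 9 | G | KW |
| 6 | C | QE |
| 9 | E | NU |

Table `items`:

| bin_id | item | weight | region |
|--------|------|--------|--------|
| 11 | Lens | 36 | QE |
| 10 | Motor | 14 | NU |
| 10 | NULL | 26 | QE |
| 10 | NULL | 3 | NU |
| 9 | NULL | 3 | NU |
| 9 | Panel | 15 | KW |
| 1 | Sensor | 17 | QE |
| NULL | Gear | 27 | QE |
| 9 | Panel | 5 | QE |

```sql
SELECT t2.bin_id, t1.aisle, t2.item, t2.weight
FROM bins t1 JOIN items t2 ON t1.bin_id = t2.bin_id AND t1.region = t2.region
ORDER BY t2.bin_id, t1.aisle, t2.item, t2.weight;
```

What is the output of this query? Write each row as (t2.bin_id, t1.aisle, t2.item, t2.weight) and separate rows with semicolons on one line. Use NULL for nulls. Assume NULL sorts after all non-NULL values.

(9, D, NULL, 3); (9, E, NULL, 3); (9, G, Panel, 15)

INNER JOIN keeps only pairs where the ON condition holds.
Matching on t1.bin_id = t2.bin_id AND t1.region = t2.region. A NULL in a compared column never satisfies the condition.
- bin_id=6, region=KW: no matching t2 row, dropped.
- bin_id=NULL, region=QE: no matching t2 row, dropped.
- bin_id=9, region=NU: 1 matching t2 row(s), so 1 row(s) emitted.
- bin_id=9, region=KW: 1 matching t2 row(s), so 1 row(s) emitted.
- bin_id=6, region=QE: no matching t2 row, dropped.
- bin_id=9, region=NU: 1 matching t2 row(s), so 1 row(s) emitted.
After projecting and ordering:
t2.bin_id | t1.aisle | t2.item | t2.weight
9 | D | NULL | 3
9 | E | NULL | 3
9 | G | Panel | 15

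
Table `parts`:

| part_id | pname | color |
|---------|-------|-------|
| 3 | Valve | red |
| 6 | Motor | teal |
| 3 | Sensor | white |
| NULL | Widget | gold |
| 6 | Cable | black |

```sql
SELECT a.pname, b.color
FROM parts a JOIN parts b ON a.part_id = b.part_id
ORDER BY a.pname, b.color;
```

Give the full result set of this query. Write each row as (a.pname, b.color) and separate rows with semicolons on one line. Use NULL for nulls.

(Cable, black); (Cable, teal); (Motor, black); (Motor, teal); (Sensor, red); (Sensor, white); (Valve, red); (Valve, white)

INNER JOIN keeps only pairs where the ON condition holds.
Matching on a.part_id = b.part_id. A NULL in a compared column never satisfies the condition.
- a[0] part_id=3 → 2 match(es) in b → 2 row(s).
- a[1] part_id=6 → 2 match(es) in b → 2 row(s).
- a[2] part_id=3 → 2 match(es) in b → 2 row(s).
- a[3] part_id=NULL → no match; dropped.
- a[4] part_id=6 → 2 match(es) in b → 2 row(s).
After projecting and ordering:
a.pname | b.color
Cable | black
Cable | teal
Motor | black
Motor | teal
Sensor | red
Sensor | white
Valve | red
Valve | white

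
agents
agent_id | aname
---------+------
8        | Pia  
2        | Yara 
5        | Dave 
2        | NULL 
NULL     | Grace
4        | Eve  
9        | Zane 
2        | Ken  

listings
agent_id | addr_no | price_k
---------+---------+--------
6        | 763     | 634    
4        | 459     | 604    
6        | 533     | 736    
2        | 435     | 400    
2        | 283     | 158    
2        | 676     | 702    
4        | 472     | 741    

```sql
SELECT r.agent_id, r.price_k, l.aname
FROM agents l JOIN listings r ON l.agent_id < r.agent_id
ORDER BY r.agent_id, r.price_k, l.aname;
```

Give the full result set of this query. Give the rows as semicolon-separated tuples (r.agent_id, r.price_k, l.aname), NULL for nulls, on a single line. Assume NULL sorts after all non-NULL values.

INNER JOIN keeps only pairs where the ON condition holds.
Matching on l.agent_id < r.agent_id. A NULL in a compared column never satisfies the condition.
Matched pairs: 16.

(4, 604, Ken); (4, 604, Yara); (4, 604, NULL); (4, 741, Ken); (4, 741, Yara); (4, 741, NULL); (6, 634, Dave); (6, 634, Eve); (6, 634, Ken); (6, 634, Yara); (6, 634, NULL); (6, 736, Dave); (6, 736, Eve); (6, 736, Ken); (6, 736, Yara); (6, 736, NULL)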